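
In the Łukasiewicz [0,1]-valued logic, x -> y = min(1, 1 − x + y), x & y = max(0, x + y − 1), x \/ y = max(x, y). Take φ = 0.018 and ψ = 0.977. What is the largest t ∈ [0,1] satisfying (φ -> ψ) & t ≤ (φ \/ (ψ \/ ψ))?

0.977

φ -> ψ = min(1, 1 − 0.018 + 0.977) = min(1, 1.959) = 1.000
So the left factor is φ -> ψ = 1.000.
ψ \/ ψ = max(0.977, 0.977) = 0.977
φ \/ (ψ \/ ψ) = max(0.018, 0.977) = 0.977
So the right-hand bound is φ \/ (ψ \/ ψ) = 0.977.
The residuum of the Łukasiewicz t-norm gives the supremum: min(1, 1 − 1.000 + 0.977).
1 − 1.000 + 0.977 = 0.977, so t = min(1, 0.977) = 0.977.
Check: 1.000 & 0.977 = max(0, 0.977) = 0.977 ≤ 0.977.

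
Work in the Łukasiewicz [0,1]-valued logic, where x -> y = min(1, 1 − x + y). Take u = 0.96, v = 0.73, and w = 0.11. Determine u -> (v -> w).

0.42

v -> w = min(1, 1 − 0.73 + 0.11) = min(1, 0.38) = 0.38
u -> (v -> w) = min(1, 1 − 0.96 + 0.38) = min(1, 0.42) = 0.42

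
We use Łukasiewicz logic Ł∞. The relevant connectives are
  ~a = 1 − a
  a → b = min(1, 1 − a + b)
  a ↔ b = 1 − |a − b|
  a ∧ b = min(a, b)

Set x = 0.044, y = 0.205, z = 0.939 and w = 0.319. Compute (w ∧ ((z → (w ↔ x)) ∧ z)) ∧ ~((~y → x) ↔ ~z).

w ↔ x = 1 − |0.319 − 0.044| = 1 − 0.275 = 0.725
z → (w ↔ x) = min(1, 1 − 0.939 + 0.725) = min(1, 0.786) = 0.786
(z → (w ↔ x)) ∧ z = min(0.786, 0.939) = 0.786
w ∧ ((z → (w ↔ x)) ∧ z) = min(0.319, 0.786) = 0.319
~y = 1 − 0.205 = 0.795
~y → x = min(1, 1 − 0.795 + 0.044) = min(1, 0.249) = 0.249
~z = 1 − 0.939 = 0.061
(~y → x) ↔ ~z = 1 − |0.249 − 0.061| = 1 − 0.188 = 0.812
~((~y → x) ↔ ~z) = 1 − 0.812 = 0.188
(w ∧ ((z → (w ↔ x)) ∧ z)) ∧ ~((~y → x) ↔ ~z) = min(0.319, 0.188) = 0.188

0.188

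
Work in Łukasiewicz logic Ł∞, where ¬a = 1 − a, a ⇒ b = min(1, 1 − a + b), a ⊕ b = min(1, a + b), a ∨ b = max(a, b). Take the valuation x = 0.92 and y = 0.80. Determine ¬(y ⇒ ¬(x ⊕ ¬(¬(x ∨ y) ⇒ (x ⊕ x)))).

x ∨ y = max(0.92, 0.80) = 0.92
¬(x ∨ y) = 1 − 0.92 = 0.08
x ⊕ x = min(1, 0.92 + 0.92) = min(1, 1.84) = 1.00
¬(x ∨ y) ⇒ (x ⊕ x) = min(1, 1 − 0.08 + 1.00) = min(1, 1.92) = 1.00
¬(¬(x ∨ y) ⇒ (x ⊕ x)) = 1 − 1.00 = 0.00
x ⊕ ¬(¬(x ∨ y) ⇒ (x ⊕ x)) = min(1, 0.92 + 0.00) = min(1, 0.92) = 0.92
¬(x ⊕ ¬(¬(x ∨ y) ⇒ (x ⊕ x))) = 1 − 0.92 = 0.08
y ⇒ ¬(x ⊕ ¬(¬(x ∨ y) ⇒ (x ⊕ x))) = min(1, 1 − 0.80 + 0.08) = min(1, 0.28) = 0.28
¬(y ⇒ ¬(x ⊕ ¬(¬(x ∨ y) ⇒ (x ⊕ x)))) = 1 − 0.28 = 0.72

0.72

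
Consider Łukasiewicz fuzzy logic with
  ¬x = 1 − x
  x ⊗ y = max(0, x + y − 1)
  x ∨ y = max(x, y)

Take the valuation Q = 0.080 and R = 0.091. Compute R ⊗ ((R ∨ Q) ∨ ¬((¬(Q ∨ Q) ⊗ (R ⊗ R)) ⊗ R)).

R ∨ Q = max(0.091, 0.080) = 0.091
Q ∨ Q = max(0.080, 0.080) = 0.080
¬(Q ∨ Q) = 1 − 0.080 = 0.920
R ⊗ R = max(0, 0.091 + 0.091 − 1) = max(0, -0.818) = 0.000
¬(Q ∨ Q) ⊗ (R ⊗ R) = max(0, 0.920 + 0.000 − 1) = max(0, -0.080) = 0.000
(¬(Q ∨ Q) ⊗ (R ⊗ R)) ⊗ R = max(0, 0.000 + 0.091 − 1) = max(0, -0.909) = 0.000
¬((¬(Q ∨ Q) ⊗ (R ⊗ R)) ⊗ R) = 1 − 0.000 = 1.000
(R ∨ Q) ∨ ¬((¬(Q ∨ Q) ⊗ (R ⊗ R)) ⊗ R) = max(0.091, 1.000) = 1.000
R ⊗ ((R ∨ Q) ∨ ¬((¬(Q ∨ Q) ⊗ (R ⊗ R)) ⊗ R)) = max(0, 0.091 + 1.000 − 1) = max(0, 0.091) = 0.091

0.091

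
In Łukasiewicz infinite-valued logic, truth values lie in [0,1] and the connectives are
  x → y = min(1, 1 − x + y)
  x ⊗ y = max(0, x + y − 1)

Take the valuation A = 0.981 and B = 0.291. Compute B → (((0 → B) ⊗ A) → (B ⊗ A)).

1.000

0 → B = min(1, 1 − 0.000 + 0.291) = min(1, 1.291) = 1.000
(0 → B) ⊗ A = max(0, 1.000 + 0.981 − 1) = max(0, 0.981) = 0.981
B ⊗ A = max(0, 0.291 + 0.981 − 1) = max(0, 0.272) = 0.272
((0 → B) ⊗ A) → (B ⊗ A) = min(1, 1 − 0.981 + 0.272) = min(1, 0.291) = 0.291
B → (((0 → B) ⊗ A) → (B ⊗ A)) = min(1, 1 − 0.291 + 0.291) = min(1, 1.000) = 1.000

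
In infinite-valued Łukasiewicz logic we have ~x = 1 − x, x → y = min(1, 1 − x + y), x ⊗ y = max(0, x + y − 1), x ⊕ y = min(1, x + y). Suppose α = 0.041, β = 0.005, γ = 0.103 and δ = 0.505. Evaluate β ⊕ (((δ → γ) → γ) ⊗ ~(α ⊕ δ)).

0.005

δ → γ = min(1, 1 − 0.505 + 0.103) = min(1, 0.598) = 0.598
(δ → γ) → γ = min(1, 1 − 0.598 + 0.103) = min(1, 0.505) = 0.505
α ⊕ δ = min(1, 0.041 + 0.505) = min(1, 0.546) = 0.546
~(α ⊕ δ) = 1 − 0.546 = 0.454
((δ → γ) → γ) ⊗ ~(α ⊕ δ) = max(0, 0.505 + 0.454 − 1) = max(0, -0.041) = 0.000
β ⊕ (((δ → γ) → γ) ⊗ ~(α ⊕ δ)) = min(1, 0.005 + 0.000) = min(1, 0.005) = 0.005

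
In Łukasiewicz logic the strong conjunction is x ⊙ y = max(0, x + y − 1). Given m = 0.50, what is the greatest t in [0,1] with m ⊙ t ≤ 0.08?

The residuum of the Łukasiewicz t-norm gives the supremum: min(1, 1 − 0.50 + 0.08).
1 − 0.50 + 0.08 = 0.58, so t = min(1, 0.58) = 0.58.
Check: 0.50 ⊙ 0.58 = max(0, 0.08) = 0.08 ≤ 0.08.

0.58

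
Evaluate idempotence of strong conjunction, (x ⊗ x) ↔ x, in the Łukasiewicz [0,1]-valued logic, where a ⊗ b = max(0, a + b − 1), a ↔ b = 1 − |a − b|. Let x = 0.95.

x ⊗ x = max(0, 0.95 + 0.95 − 1) = max(0, 0.90) = 0.90
(x ⊗ x) ↔ x = 1 − |0.90 − 0.95| = 1 − 0.05 = 0.95
(The value 0.95 < 1 shows this instance is not satisfied; fails in Ł∞ since a ⊗ a = max(0, 2a−1) ≠ a in general.)

0.95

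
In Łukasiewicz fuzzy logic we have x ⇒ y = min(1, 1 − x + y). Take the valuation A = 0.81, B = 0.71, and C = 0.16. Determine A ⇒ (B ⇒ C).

B ⇒ C = min(1, 1 − 0.71 + 0.16) = min(1, 0.45) = 0.45
A ⇒ (B ⇒ C) = min(1, 1 − 0.81 + 0.45) = min(1, 0.64) = 0.64

0.64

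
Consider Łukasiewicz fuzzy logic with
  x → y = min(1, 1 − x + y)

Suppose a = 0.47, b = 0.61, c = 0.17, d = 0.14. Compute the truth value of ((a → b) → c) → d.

a → b = min(1, 1 − 0.47 + 0.61) = min(1, 1.14) = 1.00
(a → b) → c = min(1, 1 − 1.00 + 0.17) = min(1, 0.17) = 0.17
((a → b) → c) → d = min(1, 1 − 0.17 + 0.14) = min(1, 0.97) = 0.97

0.97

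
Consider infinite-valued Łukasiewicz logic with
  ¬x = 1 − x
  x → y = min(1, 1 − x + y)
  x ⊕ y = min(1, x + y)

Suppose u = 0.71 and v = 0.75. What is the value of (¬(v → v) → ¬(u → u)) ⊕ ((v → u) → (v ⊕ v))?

v → v = min(1, 1 − 0.75 + 0.75) = min(1, 1.00) = 1.00
¬(v → v) = 1 − 1.00 = 0.00
u → u = min(1, 1 − 0.71 + 0.71) = min(1, 1.00) = 1.00
¬(u → u) = 1 − 1.00 = 0.00
¬(v → v) → ¬(u → u) = min(1, 1 − 0.00 + 0.00) = min(1, 1.00) = 1.00
v → u = min(1, 1 − 0.75 + 0.71) = min(1, 0.96) = 0.96
v ⊕ v = min(1, 0.75 + 0.75) = min(1, 1.50) = 1.00
(v → u) → (v ⊕ v) = min(1, 1 − 0.96 + 1.00) = min(1, 1.04) = 1.00
(¬(v → v) → ¬(u → u)) ⊕ ((v → u) → (v ⊕ v)) = min(1, 1.00 + 1.00) = min(1, 2.00) = 1.00

1.00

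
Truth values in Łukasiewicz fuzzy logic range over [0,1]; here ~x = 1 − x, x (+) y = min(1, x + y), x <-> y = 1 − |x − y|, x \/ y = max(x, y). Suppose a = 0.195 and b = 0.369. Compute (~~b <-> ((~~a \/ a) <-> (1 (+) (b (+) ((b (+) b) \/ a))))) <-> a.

~b = 1 − 0.369 = 0.631
~~b = 1 − 0.631 = 0.369
~a = 1 − 0.195 = 0.805
~~a = 1 − 0.805 = 0.195
~~a \/ a = max(0.195, 0.195) = 0.195
b (+) b = min(1, 0.369 + 0.369) = min(1, 0.738) = 0.738
(b (+) b) \/ a = max(0.738, 0.195) = 0.738
b (+) ((b (+) b) \/ a) = min(1, 0.369 + 0.738) = min(1, 1.107) = 1.000
1 (+) (b (+) ((b (+) b) \/ a)) = min(1, 1.000 + 1.000) = min(1, 2.000) = 1.000
(~~a \/ a) <-> (1 (+) (b (+) ((b (+) b) \/ a))) = 1 − |0.195 − 1.000| = 1 − 0.805 = 0.195
~~b <-> ((~~a \/ a) <-> (1 (+) (b (+) ((b (+) b) \/ a)))) = 1 − |0.369 − 0.195| = 1 − 0.174 = 0.826
(~~b <-> ((~~a \/ a) <-> (1 (+) (b (+) ((b (+) b) \/ a))))) <-> a = 1 − |0.826 − 0.195| = 1 − 0.631 = 0.369

0.369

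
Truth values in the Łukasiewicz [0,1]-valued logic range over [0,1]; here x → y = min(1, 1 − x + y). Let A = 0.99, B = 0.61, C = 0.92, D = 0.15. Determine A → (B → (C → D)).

0.63

C → D = min(1, 1 − 0.92 + 0.15) = min(1, 0.23) = 0.23
B → (C → D) = min(1, 1 − 0.61 + 0.23) = min(1, 0.62) = 0.62
A → (B → (C → D)) = min(1, 1 − 0.99 + 0.62) = min(1, 0.63) = 0.63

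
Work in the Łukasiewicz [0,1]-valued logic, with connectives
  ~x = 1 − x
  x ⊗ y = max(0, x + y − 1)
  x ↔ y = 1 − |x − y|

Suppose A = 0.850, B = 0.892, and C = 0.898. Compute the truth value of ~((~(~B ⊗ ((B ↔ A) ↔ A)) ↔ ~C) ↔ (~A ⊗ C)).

~B = 1 − 0.892 = 0.108
B ↔ A = 1 − |0.892 − 0.850| = 1 − 0.042 = 0.958
(B ↔ A) ↔ A = 1 − |0.958 − 0.850| = 1 − 0.108 = 0.892
~B ⊗ ((B ↔ A) ↔ A) = max(0, 0.108 + 0.892 − 1) = max(0, 0.000) = 0.000
~(~B ⊗ ((B ↔ A) ↔ A)) = 1 − 0.000 = 1.000
~C = 1 − 0.898 = 0.102
~(~B ⊗ ((B ↔ A) ↔ A)) ↔ ~C = 1 − |1.000 − 0.102| = 1 − 0.898 = 0.102
~A = 1 − 0.850 = 0.150
~A ⊗ C = max(0, 0.150 + 0.898 − 1) = max(0, 0.048) = 0.048
(~(~B ⊗ ((B ↔ A) ↔ A)) ↔ ~C) ↔ (~A ⊗ C) = 1 − |0.102 − 0.048| = 1 − 0.054 = 0.946
~((~(~B ⊗ ((B ↔ A) ↔ A)) ↔ ~C) ↔ (~A ⊗ C)) = 1 − 0.946 = 0.054

0.054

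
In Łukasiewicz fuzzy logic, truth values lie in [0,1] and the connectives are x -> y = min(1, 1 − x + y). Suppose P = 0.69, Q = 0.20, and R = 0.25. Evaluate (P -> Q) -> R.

0.74

P -> Q = min(1, 1 − 0.69 + 0.20) = min(1, 0.51) = 0.51
(P -> Q) -> R = min(1, 1 − 0.51 + 0.25) = min(1, 0.74) = 0.74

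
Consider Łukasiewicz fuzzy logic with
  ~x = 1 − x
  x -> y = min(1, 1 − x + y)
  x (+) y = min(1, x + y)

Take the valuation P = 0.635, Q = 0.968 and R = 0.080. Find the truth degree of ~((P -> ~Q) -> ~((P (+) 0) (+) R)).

0.112

~Q = 1 − 0.968 = 0.032
P -> ~Q = min(1, 1 − 0.635 + 0.032) = min(1, 0.397) = 0.397
P (+) 0 = min(1, 0.635 + 0.000) = min(1, 0.635) = 0.635
(P (+) 0) (+) R = min(1, 0.635 + 0.080) = min(1, 0.715) = 0.715
~((P (+) 0) (+) R) = 1 − 0.715 = 0.285
(P -> ~Q) -> ~((P (+) 0) (+) R) = min(1, 1 − 0.397 + 0.285) = min(1, 0.888) = 0.888
~((P -> ~Q) -> ~((P (+) 0) (+) R)) = 1 − 0.888 = 0.112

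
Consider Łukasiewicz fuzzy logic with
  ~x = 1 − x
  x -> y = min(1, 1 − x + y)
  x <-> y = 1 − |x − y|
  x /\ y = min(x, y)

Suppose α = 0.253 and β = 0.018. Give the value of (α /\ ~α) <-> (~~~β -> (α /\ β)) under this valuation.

~α = 1 − 0.253 = 0.747
α /\ ~α = min(0.253, 0.747) = 0.253
~β = 1 − 0.018 = 0.982
~~β = 1 − 0.982 = 0.018
~~~β = 1 − 0.018 = 0.982
α /\ β = min(0.253, 0.018) = 0.018
~~~β -> (α /\ β) = min(1, 1 − 0.982 + 0.018) = min(1, 0.036) = 0.036
(α /\ ~α) <-> (~~~β -> (α /\ β)) = 1 − |0.253 − 0.036| = 1 − 0.217 = 0.783

0.783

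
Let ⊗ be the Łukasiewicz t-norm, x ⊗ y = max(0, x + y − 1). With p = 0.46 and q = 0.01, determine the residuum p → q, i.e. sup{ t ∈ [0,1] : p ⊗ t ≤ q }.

0.55

The residuum of the Łukasiewicz t-norm gives the supremum: min(1, 1 − 0.46 + 0.01).
1 − 0.46 + 0.01 = 0.55, so t = min(1, 0.55) = 0.55.
Check: 0.46 ⊗ 0.55 = max(0, 0.01) = 0.01 ≤ 0.01.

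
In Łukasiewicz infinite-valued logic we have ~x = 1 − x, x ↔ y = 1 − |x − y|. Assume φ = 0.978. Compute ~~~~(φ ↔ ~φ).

0.044

~φ = 1 − 0.978 = 0.022
φ ↔ ~φ = 1 − |0.978 − 0.022| = 1 − 0.956 = 0.044
~(φ ↔ ~φ) = 1 − 0.044 = 0.956
~~(φ ↔ ~φ) = 1 − 0.956 = 0.044
~~~(φ ↔ ~φ) = 1 − 0.044 = 0.956
~~~~(φ ↔ ~φ) = 1 − 0.956 = 0.044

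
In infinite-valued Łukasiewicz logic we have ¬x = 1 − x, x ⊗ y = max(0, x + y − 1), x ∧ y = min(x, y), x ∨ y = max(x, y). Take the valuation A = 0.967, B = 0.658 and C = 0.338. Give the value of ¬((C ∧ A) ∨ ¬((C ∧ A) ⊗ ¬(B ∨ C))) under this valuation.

0.000

C ∧ A = min(0.338, 0.967) = 0.338
B ∨ C = max(0.658, 0.338) = 0.658
¬(B ∨ C) = 1 − 0.658 = 0.342
(C ∧ A) ⊗ ¬(B ∨ C) = max(0, 0.338 + 0.342 − 1) = max(0, -0.320) = 0.000
¬((C ∧ A) ⊗ ¬(B ∨ C)) = 1 − 0.000 = 1.000
(C ∧ A) ∨ ¬((C ∧ A) ⊗ ¬(B ∨ C)) = max(0.338, 1.000) = 1.000
¬((C ∧ A) ∨ ¬((C ∧ A) ⊗ ¬(B ∨ C))) = 1 − 1.000 = 0.000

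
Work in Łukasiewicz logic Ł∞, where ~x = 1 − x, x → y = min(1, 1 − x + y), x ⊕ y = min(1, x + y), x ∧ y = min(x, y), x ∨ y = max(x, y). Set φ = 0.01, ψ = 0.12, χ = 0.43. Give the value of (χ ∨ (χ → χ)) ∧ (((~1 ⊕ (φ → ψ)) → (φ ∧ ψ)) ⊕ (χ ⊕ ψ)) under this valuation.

χ → χ = min(1, 1 − 0.43 + 0.43) = min(1, 1.00) = 1.00
χ ∨ (χ → χ) = max(0.43, 1.00) = 1.00
~1 = 1 − 1.00 = 0.00
φ → ψ = min(1, 1 − 0.01 + 0.12) = min(1, 1.11) = 1.00
~1 ⊕ (φ → ψ) = min(1, 0.00 + 1.00) = min(1, 1.00) = 1.00
φ ∧ ψ = min(0.01, 0.12) = 0.01
(~1 ⊕ (φ → ψ)) → (φ ∧ ψ) = min(1, 1 − 1.00 + 0.01) = min(1, 0.01) = 0.01
χ ⊕ ψ = min(1, 0.43 + 0.12) = min(1, 0.55) = 0.55
((~1 ⊕ (φ → ψ)) → (φ ∧ ψ)) ⊕ (χ ⊕ ψ) = min(1, 0.01 + 0.55) = min(1, 0.56) = 0.56
(χ ∨ (χ → χ)) ∧ (((~1 ⊕ (φ → ψ)) → (φ ∧ ψ)) ⊕ (χ ⊕ ψ)) = min(1.00, 0.56) = 0.56

0.56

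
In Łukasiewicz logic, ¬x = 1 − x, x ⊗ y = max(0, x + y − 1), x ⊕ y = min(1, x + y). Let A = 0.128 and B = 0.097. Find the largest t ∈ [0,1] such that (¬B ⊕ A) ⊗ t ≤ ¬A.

¬B = 1 − 0.097 = 0.903
¬B ⊕ A = min(1, 0.903 + 0.128) = min(1, 1.031) = 1.000
So the left factor is ¬B ⊕ A = 1.000.
¬A = 1 − 0.128 = 0.872
So the right-hand bound is ¬A = 0.872.
The residuum of the Łukasiewicz t-norm gives the supremum: min(1, 1 − 1.000 + 0.872).
1 − 1.000 + 0.872 = 0.872, so t = min(1, 0.872) = 0.872.
Check: 1.000 ⊗ 0.872 = max(0, 0.872) = 0.872 ≤ 0.872.

0.872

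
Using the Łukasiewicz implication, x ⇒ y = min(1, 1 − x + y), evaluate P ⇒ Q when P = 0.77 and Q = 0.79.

1.00

P ⇒ Q = min(1, 1 − 0.77 + 0.79) = min(1, 1.02) = 1.00
For comparison, the Gödel implication (1 if x ≤ y else y) would give 1.00.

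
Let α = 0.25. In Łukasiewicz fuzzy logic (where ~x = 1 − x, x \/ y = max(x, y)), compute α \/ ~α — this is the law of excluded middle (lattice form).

~α = 1 − 0.25 = 0.75
α \/ ~α = max(0.25, 0.75) = 0.75
(The value 0.75 < 1 shows this instance is not satisfied; not a Ł∞-tautology — its value is max(a, 1−a).)

0.75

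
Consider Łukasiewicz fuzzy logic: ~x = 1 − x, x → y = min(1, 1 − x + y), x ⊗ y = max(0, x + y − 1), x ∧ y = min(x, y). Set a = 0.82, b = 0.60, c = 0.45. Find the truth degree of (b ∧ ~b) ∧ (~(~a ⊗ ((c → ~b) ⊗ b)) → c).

0.40

~b = 1 − 0.60 = 0.40
b ∧ ~b = min(0.60, 0.40) = 0.40
~a = 1 − 0.82 = 0.18
c → ~b = min(1, 1 − 0.45 + 0.40) = min(1, 0.95) = 0.95
(c → ~b) ⊗ b = max(0, 0.95 + 0.60 − 1) = max(0, 0.55) = 0.55
~a ⊗ ((c → ~b) ⊗ b) = max(0, 0.18 + 0.55 − 1) = max(0, -0.27) = 0.00
~(~a ⊗ ((c → ~b) ⊗ b)) = 1 − 0.00 = 1.00
~(~a ⊗ ((c → ~b) ⊗ b)) → c = min(1, 1 − 1.00 + 0.45) = min(1, 0.45) = 0.45
(b ∧ ~b) ∧ (~(~a ⊗ ((c → ~b) ⊗ b)) → c) = min(0.40, 0.45) = 0.40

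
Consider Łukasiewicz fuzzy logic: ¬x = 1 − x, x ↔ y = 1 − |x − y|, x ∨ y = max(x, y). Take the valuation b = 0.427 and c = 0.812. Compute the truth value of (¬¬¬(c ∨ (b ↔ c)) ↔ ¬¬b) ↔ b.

b ↔ c = 1 − |0.427 − 0.812| = 1 − 0.385 = 0.615
c ∨ (b ↔ c) = max(0.812, 0.615) = 0.812
¬(c ∨ (b ↔ c)) = 1 − 0.812 = 0.188
¬¬(c ∨ (b ↔ c)) = 1 − 0.188 = 0.812
¬¬¬(c ∨ (b ↔ c)) = 1 − 0.812 = 0.188
¬b = 1 − 0.427 = 0.573
¬¬b = 1 − 0.573 = 0.427
¬¬¬(c ∨ (b ↔ c)) ↔ ¬¬b = 1 − |0.188 − 0.427| = 1 − 0.239 = 0.761
(¬¬¬(c ∨ (b ↔ c)) ↔ ¬¬b) ↔ b = 1 − |0.761 − 0.427| = 1 − 0.334 = 0.666

0.666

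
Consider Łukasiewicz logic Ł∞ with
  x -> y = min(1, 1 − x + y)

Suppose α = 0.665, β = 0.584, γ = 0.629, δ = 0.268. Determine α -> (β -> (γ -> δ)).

1.000

γ -> δ = min(1, 1 − 0.629 + 0.268) = min(1, 0.639) = 0.639
β -> (γ -> δ) = min(1, 1 − 0.584 + 0.639) = min(1, 1.055) = 1.000
α -> (β -> (γ -> δ)) = min(1, 1 − 0.665 + 1.000) = min(1, 1.335) = 1.000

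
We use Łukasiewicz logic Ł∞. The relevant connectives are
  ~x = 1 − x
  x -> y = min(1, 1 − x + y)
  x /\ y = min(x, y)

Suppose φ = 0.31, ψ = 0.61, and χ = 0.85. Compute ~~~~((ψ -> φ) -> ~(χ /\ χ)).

ψ -> φ = min(1, 1 − 0.61 + 0.31) = min(1, 0.70) = 0.70
χ /\ χ = min(0.85, 0.85) = 0.85
~(χ /\ χ) = 1 − 0.85 = 0.15
(ψ -> φ) -> ~(χ /\ χ) = min(1, 1 − 0.70 + 0.15) = min(1, 0.45) = 0.45
~((ψ -> φ) -> ~(χ /\ χ)) = 1 − 0.45 = 0.55
~~((ψ -> φ) -> ~(χ /\ χ)) = 1 − 0.55 = 0.45
~~~((ψ -> φ) -> ~(χ /\ χ)) = 1 − 0.45 = 0.55
~~~~((ψ -> φ) -> ~(χ /\ χ)) = 1 − 0.55 = 0.45

0.45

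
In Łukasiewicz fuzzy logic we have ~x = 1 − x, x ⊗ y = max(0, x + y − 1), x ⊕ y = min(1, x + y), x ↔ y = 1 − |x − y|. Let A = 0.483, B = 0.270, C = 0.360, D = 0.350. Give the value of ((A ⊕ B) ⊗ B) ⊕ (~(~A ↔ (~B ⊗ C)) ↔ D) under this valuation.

A ⊕ B = min(1, 0.483 + 0.270) = min(1, 0.753) = 0.753
(A ⊕ B) ⊗ B = max(0, 0.753 + 0.270 − 1) = max(0, 0.023) = 0.023
~A = 1 − 0.483 = 0.517
~B = 1 − 0.270 = 0.730
~B ⊗ C = max(0, 0.730 + 0.360 − 1) = max(0, 0.090) = 0.090
~A ↔ (~B ⊗ C) = 1 − |0.517 − 0.090| = 1 − 0.427 = 0.573
~(~A ↔ (~B ⊗ C)) = 1 − 0.573 = 0.427
~(~A ↔ (~B ⊗ C)) ↔ D = 1 − |0.427 − 0.350| = 1 − 0.077 = 0.923
((A ⊕ B) ⊗ B) ⊕ (~(~A ↔ (~B ⊗ C)) ↔ D) = min(1, 0.023 + 0.923) = min(1, 0.946) = 0.946

0.946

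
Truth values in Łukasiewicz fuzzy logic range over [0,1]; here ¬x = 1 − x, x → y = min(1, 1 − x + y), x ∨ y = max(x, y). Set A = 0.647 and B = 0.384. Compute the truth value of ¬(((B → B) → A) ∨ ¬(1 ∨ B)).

0.353

B → B = min(1, 1 − 0.384 + 0.384) = min(1, 1.000) = 1.000
(B → B) → A = min(1, 1 − 1.000 + 0.647) = min(1, 0.647) = 0.647
1 ∨ B = max(1.000, 0.384) = 1.000
¬(1 ∨ B) = 1 − 1.000 = 0.000
((B → B) → A) ∨ ¬(1 ∨ B) = max(0.647, 0.000) = 0.647
¬(((B → B) → A) ∨ ¬(1 ∨ B)) = 1 − 0.647 = 0.353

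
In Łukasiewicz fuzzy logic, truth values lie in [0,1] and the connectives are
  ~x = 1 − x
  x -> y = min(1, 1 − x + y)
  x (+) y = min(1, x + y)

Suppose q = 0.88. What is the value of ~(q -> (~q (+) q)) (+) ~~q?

0.88

~q = 1 − 0.88 = 0.12
~q (+) q = min(1, 0.12 + 0.88) = min(1, 1.00) = 1.00
q -> (~q (+) q) = min(1, 1 − 0.88 + 1.00) = min(1, 1.12) = 1.00
~(q -> (~q (+) q)) = 1 − 1.00 = 0.00
~~q = 1 − 0.12 = 0.88
~(q -> (~q (+) q)) (+) ~~q = min(1, 0.00 + 0.88) = min(1, 0.88) = 0.88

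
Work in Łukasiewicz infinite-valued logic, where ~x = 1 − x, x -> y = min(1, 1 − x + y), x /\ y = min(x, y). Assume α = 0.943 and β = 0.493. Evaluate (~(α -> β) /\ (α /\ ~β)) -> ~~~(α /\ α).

α -> β = min(1, 1 − 0.943 + 0.493) = min(1, 0.550) = 0.550
~(α -> β) = 1 − 0.550 = 0.450
~β = 1 − 0.493 = 0.507
α /\ ~β = min(0.943, 0.507) = 0.507
~(α -> β) /\ (α /\ ~β) = min(0.450, 0.507) = 0.450
α /\ α = min(0.943, 0.943) = 0.943
~(α /\ α) = 1 − 0.943 = 0.057
~~(α /\ α) = 1 − 0.057 = 0.943
~~~(α /\ α) = 1 − 0.943 = 0.057
(~(α -> β) /\ (α /\ ~β)) -> ~~~(α /\ α) = min(1, 1 − 0.450 + 0.057) = min(1, 0.607) = 0.607

0.607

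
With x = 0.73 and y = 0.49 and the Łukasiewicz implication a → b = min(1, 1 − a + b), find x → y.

x → y = min(1, 1 − 0.73 + 0.49) = min(1, 0.76) = 0.76
For comparison, the Gödel implication (1 if a ≤ b else b) would give 0.49.

0.76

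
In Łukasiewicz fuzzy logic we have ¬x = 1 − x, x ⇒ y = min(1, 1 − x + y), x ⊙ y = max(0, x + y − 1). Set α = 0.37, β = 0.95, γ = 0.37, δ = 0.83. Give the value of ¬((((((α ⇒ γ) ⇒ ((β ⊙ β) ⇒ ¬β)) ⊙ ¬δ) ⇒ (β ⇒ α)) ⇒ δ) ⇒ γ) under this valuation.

0.46

α ⇒ γ = min(1, 1 − 0.37 + 0.37) = min(1, 1.00) = 1.00
β ⊙ β = max(0, 0.95 + 0.95 − 1) = max(0, 0.90) = 0.90
¬β = 1 − 0.95 = 0.05
(β ⊙ β) ⇒ ¬β = min(1, 1 − 0.90 + 0.05) = min(1, 0.15) = 0.15
(α ⇒ γ) ⇒ ((β ⊙ β) ⇒ ¬β) = min(1, 1 − 1.00 + 0.15) = min(1, 0.15) = 0.15
¬δ = 1 − 0.83 = 0.17
((α ⇒ γ) ⇒ ((β ⊙ β) ⇒ ¬β)) ⊙ ¬δ = max(0, 0.15 + 0.17 − 1) = max(0, -0.68) = 0.00
β ⇒ α = min(1, 1 − 0.95 + 0.37) = min(1, 0.42) = 0.42
(((α ⇒ γ) ⇒ ((β ⊙ β) ⇒ ¬β)) ⊙ ¬δ) ⇒ (β ⇒ α) = min(1, 1 − 0.00 + 0.42) = min(1, 1.42) = 1.00
((((α ⇒ γ) ⇒ ((β ⊙ β) ⇒ ¬β)) ⊙ ¬δ) ⇒ (β ⇒ α)) ⇒ δ = min(1, 1 − 1.00 + 0.83) = min(1, 0.83) = 0.83
(((((α ⇒ γ) ⇒ ((β ⊙ β) ⇒ ¬β)) ⊙ ¬δ) ⇒ (β ⇒ α)) ⇒ δ) ⇒ γ = min(1, 1 − 0.83 + 0.37) = min(1, 0.54) = 0.54
¬((((((α ⇒ γ) ⇒ ((β ⊙ β) ⇒ ¬β)) ⊙ ¬δ) ⇒ (β ⇒ α)) ⇒ δ) ⇒ γ) = 1 − 0.54 = 0.46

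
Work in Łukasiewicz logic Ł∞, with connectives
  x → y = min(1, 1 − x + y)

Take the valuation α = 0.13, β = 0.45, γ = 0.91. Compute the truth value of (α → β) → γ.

α → β = min(1, 1 − 0.13 + 0.45) = min(1, 1.32) = 1.00
(α → β) → γ = min(1, 1 − 1.00 + 0.91) = min(1, 0.91) = 0.91

0.91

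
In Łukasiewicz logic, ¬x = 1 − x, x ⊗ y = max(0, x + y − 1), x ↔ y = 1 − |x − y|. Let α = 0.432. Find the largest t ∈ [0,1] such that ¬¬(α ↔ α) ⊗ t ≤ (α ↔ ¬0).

0.432

α ↔ α = 1 − |0.432 − 0.432| = 1 − 0.000 = 1.000
¬(α ↔ α) = 1 − 1.000 = 0.000
¬¬(α ↔ α) = 1 − 0.000 = 1.000
So the left factor is ¬¬(α ↔ α) = 1.000.
¬0 = 1 − 0.000 = 1.000
α ↔ ¬0 = 1 − |0.432 − 1.000| = 1 − 0.568 = 0.432
So the right-hand bound is α ↔ ¬0 = 0.432.
The residuum of the Łukasiewicz t-norm gives the supremum: min(1, 1 − 1.000 + 0.432).
1 − 1.000 + 0.432 = 0.432, so t = min(1, 0.432) = 0.432.
Check: 1.000 ⊗ 0.432 = max(0, 0.432) = 0.432 ≤ 0.432.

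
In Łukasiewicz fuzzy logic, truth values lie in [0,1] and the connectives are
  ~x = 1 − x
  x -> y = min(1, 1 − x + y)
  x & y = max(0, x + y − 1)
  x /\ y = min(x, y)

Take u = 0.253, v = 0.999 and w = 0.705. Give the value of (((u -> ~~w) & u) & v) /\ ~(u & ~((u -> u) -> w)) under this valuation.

~w = 1 − 0.705 = 0.295
~~w = 1 − 0.295 = 0.705
u -> ~~w = min(1, 1 − 0.253 + 0.705) = min(1, 1.452) = 1.000
(u -> ~~w) & u = max(0, 1.000 + 0.253 − 1) = max(0, 0.253) = 0.253
((u -> ~~w) & u) & v = max(0, 0.253 + 0.999 − 1) = max(0, 0.252) = 0.252
u -> u = min(1, 1 − 0.253 + 0.253) = min(1, 1.000) = 1.000
(u -> u) -> w = min(1, 1 − 1.000 + 0.705) = min(1, 0.705) = 0.705
~((u -> u) -> w) = 1 − 0.705 = 0.295
u & ~((u -> u) -> w) = max(0, 0.253 + 0.295 − 1) = max(0, -0.452) = 0.000
~(u & ~((u -> u) -> w)) = 1 − 0.000 = 1.000
(((u -> ~~w) & u) & v) /\ ~(u & ~((u -> u) -> w)) = min(0.252, 1.000) = 0.252

0.252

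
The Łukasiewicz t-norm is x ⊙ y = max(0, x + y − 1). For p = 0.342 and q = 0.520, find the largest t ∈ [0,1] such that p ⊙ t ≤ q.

1.000

The residuum of the Łukasiewicz t-norm gives the supremum: min(1, 1 − 0.342 + 0.520).
1 − 0.342 + 0.520 = 1.178, so t = min(1, 1.178) = 1.000.
Check: 0.342 ⊙ 1.000 = max(0, 0.342) = 0.342 ≤ 0.520.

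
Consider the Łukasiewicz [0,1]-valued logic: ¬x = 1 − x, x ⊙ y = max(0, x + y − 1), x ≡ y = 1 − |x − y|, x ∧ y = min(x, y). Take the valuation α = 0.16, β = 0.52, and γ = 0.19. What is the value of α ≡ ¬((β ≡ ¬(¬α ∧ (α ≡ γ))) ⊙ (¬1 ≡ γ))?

¬α = 1 − 0.16 = 0.84
α ≡ γ = 1 − |0.16 − 0.19| = 1 − 0.03 = 0.97
¬α ∧ (α ≡ γ) = min(0.84, 0.97) = 0.84
¬(¬α ∧ (α ≡ γ)) = 1 − 0.84 = 0.16
β ≡ ¬(¬α ∧ (α ≡ γ)) = 1 − |0.52 − 0.16| = 1 − 0.36 = 0.64
¬1 = 1 − 1.00 = 0.00
¬1 ≡ γ = 1 − |0.00 − 0.19| = 1 − 0.19 = 0.81
(β ≡ ¬(¬α ∧ (α ≡ γ))) ⊙ (¬1 ≡ γ) = max(0, 0.64 + 0.81 − 1) = max(0, 0.45) = 0.45
¬((β ≡ ¬(¬α ∧ (α ≡ γ))) ⊙ (¬1 ≡ γ)) = 1 − 0.45 = 0.55
α ≡ ¬((β ≡ ¬(¬α ∧ (α ≡ γ))) ⊙ (¬1 ≡ γ)) = 1 − |0.16 − 0.55| = 1 − 0.39 = 0.61

0.61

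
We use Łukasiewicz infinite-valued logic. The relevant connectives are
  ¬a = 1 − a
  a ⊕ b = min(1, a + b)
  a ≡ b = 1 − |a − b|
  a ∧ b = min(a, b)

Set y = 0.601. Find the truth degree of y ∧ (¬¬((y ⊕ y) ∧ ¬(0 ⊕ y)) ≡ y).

y ⊕ y = min(1, 0.601 + 0.601) = min(1, 1.202) = 1.000
0 ⊕ y = min(1, 0.000 + 0.601) = min(1, 0.601) = 0.601
¬(0 ⊕ y) = 1 − 0.601 = 0.399
(y ⊕ y) ∧ ¬(0 ⊕ y) = min(1.000, 0.399) = 0.399
¬((y ⊕ y) ∧ ¬(0 ⊕ y)) = 1 − 0.399 = 0.601
¬¬((y ⊕ y) ∧ ¬(0 ⊕ y)) = 1 − 0.601 = 0.399
¬¬((y ⊕ y) ∧ ¬(0 ⊕ y)) ≡ y = 1 − |0.399 − 0.601| = 1 − 0.202 = 0.798
y ∧ (¬¬((y ⊕ y) ∧ ¬(0 ⊕ y)) ≡ y) = min(0.601, 0.798) = 0.601

0.601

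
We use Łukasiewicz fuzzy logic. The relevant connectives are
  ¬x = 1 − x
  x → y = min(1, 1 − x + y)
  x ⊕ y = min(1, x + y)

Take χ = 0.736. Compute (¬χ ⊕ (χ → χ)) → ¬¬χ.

¬χ = 1 − 0.736 = 0.264
χ → χ = min(1, 1 − 0.736 + 0.736) = min(1, 1.000) = 1.000
¬χ ⊕ (χ → χ) = min(1, 0.264 + 1.000) = min(1, 1.264) = 1.000
¬¬χ = 1 − 0.264 = 0.736
(¬χ ⊕ (χ → χ)) → ¬¬χ = min(1, 1 − 1.000 + 0.736) = min(1, 0.736) = 0.736

0.736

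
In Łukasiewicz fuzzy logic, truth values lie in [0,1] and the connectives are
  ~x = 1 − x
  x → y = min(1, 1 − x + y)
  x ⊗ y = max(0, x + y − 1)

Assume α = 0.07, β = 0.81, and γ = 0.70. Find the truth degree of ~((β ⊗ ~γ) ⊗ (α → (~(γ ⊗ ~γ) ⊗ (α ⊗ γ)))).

~γ = 1 − 0.70 = 0.30
β ⊗ ~γ = max(0, 0.81 + 0.30 − 1) = max(0, 0.11) = 0.11
γ ⊗ ~γ = max(0, 0.70 + 0.30 − 1) = max(0, 0.00) = 0.00
~(γ ⊗ ~γ) = 1 − 0.00 = 1.00
α ⊗ γ = max(0, 0.07 + 0.70 − 1) = max(0, -0.23) = 0.00
~(γ ⊗ ~γ) ⊗ (α ⊗ γ) = max(0, 1.00 + 0.00 − 1) = max(0, 0.00) = 0.00
α → (~(γ ⊗ ~γ) ⊗ (α ⊗ γ)) = min(1, 1 − 0.07 + 0.00) = min(1, 0.93) = 0.93
(β ⊗ ~γ) ⊗ (α → (~(γ ⊗ ~γ) ⊗ (α ⊗ γ))) = max(0, 0.11 + 0.93 − 1) = max(0, 0.04) = 0.04
~((β ⊗ ~γ) ⊗ (α → (~(γ ⊗ ~γ) ⊗ (α ⊗ γ)))) = 1 − 0.04 = 0.96

0.96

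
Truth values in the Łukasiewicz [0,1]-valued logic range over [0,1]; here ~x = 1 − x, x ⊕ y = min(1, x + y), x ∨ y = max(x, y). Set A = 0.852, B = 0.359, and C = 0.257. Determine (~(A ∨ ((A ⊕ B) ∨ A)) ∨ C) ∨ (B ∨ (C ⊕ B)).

0.616

A ⊕ B = min(1, 0.852 + 0.359) = min(1, 1.211) = 1.000
(A ⊕ B) ∨ A = max(1.000, 0.852) = 1.000
A ∨ ((A ⊕ B) ∨ A) = max(0.852, 1.000) = 1.000
~(A ∨ ((A ⊕ B) ∨ A)) = 1 − 1.000 = 0.000
~(A ∨ ((A ⊕ B) ∨ A)) ∨ C = max(0.000, 0.257) = 0.257
C ⊕ B = min(1, 0.257 + 0.359) = min(1, 0.616) = 0.616
B ∨ (C ⊕ B) = max(0.359, 0.616) = 0.616
(~(A ∨ ((A ⊕ B) ∨ A)) ∨ C) ∨ (B ∨ (C ⊕ B)) = max(0.257, 0.616) = 0.616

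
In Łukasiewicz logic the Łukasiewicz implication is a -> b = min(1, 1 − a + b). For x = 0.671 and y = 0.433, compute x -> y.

x -> y = min(1, 1 − 0.671 + 0.433) = min(1, 0.762) = 0.762
For comparison, the Gödel implication (1 if a ≤ b else b) would give 0.433.

0.762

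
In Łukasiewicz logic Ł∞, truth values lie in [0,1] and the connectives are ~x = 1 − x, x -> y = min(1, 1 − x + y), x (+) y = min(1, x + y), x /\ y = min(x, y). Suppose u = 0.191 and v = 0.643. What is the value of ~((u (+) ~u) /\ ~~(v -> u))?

~u = 1 − 0.191 = 0.809
u (+) ~u = min(1, 0.191 + 0.809) = min(1, 1.000) = 1.000
v -> u = min(1, 1 − 0.643 + 0.191) = min(1, 0.548) = 0.548
~(v -> u) = 1 − 0.548 = 0.452
~~(v -> u) = 1 − 0.452 = 0.548
(u (+) ~u) /\ ~~(v -> u) = min(1.000, 0.548) = 0.548
~((u (+) ~u) /\ ~~(v -> u)) = 1 − 0.548 = 0.452

0.452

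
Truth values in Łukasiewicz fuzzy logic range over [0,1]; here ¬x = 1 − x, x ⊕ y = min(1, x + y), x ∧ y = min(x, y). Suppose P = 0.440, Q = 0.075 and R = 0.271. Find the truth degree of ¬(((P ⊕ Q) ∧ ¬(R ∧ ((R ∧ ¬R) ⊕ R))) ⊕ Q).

0.410

P ⊕ Q = min(1, 0.440 + 0.075) = min(1, 0.515) = 0.515
¬R = 1 − 0.271 = 0.729
R ∧ ¬R = min(0.271, 0.729) = 0.271
(R ∧ ¬R) ⊕ R = min(1, 0.271 + 0.271) = min(1, 0.542) = 0.542
R ∧ ((R ∧ ¬R) ⊕ R) = min(0.271, 0.542) = 0.271
¬(R ∧ ((R ∧ ¬R) ⊕ R)) = 1 − 0.271 = 0.729
(P ⊕ Q) ∧ ¬(R ∧ ((R ∧ ¬R) ⊕ R)) = min(0.515, 0.729) = 0.515
((P ⊕ Q) ∧ ¬(R ∧ ((R ∧ ¬R) ⊕ R))) ⊕ Q = min(1, 0.515 + 0.075) = min(1, 0.590) = 0.590
¬(((P ⊕ Q) ∧ ¬(R ∧ ((R ∧ ¬R) ⊕ R))) ⊕ Q) = 1 − 0.590 = 0.410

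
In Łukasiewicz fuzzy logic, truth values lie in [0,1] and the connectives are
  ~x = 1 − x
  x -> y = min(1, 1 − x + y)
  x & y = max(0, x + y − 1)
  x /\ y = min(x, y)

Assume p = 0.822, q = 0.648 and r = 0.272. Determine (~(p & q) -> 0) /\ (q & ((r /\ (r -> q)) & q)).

p & q = max(0, 0.822 + 0.648 − 1) = max(0, 0.470) = 0.470
~(p & q) = 1 − 0.470 = 0.530
~(p & q) -> 0 = min(1, 1 − 0.530 + 0.000) = min(1, 0.470) = 0.470
r -> q = min(1, 1 − 0.272 + 0.648) = min(1, 1.376) = 1.000
r /\ (r -> q) = min(0.272, 1.000) = 0.272
(r /\ (r -> q)) & q = max(0, 0.272 + 0.648 − 1) = max(0, -0.080) = 0.000
q & ((r /\ (r -> q)) & q) = max(0, 0.648 + 0.000 − 1) = max(0, -0.352) = 0.000
(~(p & q) -> 0) /\ (q & ((r /\ (r -> q)) & q)) = min(0.470, 0.000) = 0.000

0.000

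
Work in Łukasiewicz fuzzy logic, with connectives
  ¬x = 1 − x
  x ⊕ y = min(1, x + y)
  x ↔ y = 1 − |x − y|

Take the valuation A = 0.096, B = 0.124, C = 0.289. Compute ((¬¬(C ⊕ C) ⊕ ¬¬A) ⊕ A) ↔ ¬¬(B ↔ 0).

C ⊕ C = min(1, 0.289 + 0.289) = min(1, 0.578) = 0.578
¬(C ⊕ C) = 1 − 0.578 = 0.422
¬¬(C ⊕ C) = 1 − 0.422 = 0.578
¬A = 1 − 0.096 = 0.904
¬¬A = 1 − 0.904 = 0.096
¬¬(C ⊕ C) ⊕ ¬¬A = min(1, 0.578 + 0.096) = min(1, 0.674) = 0.674
(¬¬(C ⊕ C) ⊕ ¬¬A) ⊕ A = min(1, 0.674 + 0.096) = min(1, 0.770) = 0.770
B ↔ 0 = 1 − |0.124 − 0.000| = 1 − 0.124 = 0.876
¬(B ↔ 0) = 1 − 0.876 = 0.124
¬¬(B ↔ 0) = 1 − 0.124 = 0.876
((¬¬(C ⊕ C) ⊕ ¬¬A) ⊕ A) ↔ ¬¬(B ↔ 0) = 1 − |0.770 − 0.876| = 1 − 0.106 = 0.894

0.894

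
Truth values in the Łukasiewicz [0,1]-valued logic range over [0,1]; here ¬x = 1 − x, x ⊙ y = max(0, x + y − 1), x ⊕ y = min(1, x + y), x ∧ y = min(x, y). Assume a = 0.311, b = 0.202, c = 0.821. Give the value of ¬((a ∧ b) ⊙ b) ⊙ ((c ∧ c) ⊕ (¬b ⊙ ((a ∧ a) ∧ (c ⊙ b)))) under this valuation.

a ∧ b = min(0.311, 0.202) = 0.202
(a ∧ b) ⊙ b = max(0, 0.202 + 0.202 − 1) = max(0, -0.596) = 0.000
¬((a ∧ b) ⊙ b) = 1 − 0.000 = 1.000
c ∧ c = min(0.821, 0.821) = 0.821
¬b = 1 − 0.202 = 0.798
a ∧ a = min(0.311, 0.311) = 0.311
c ⊙ b = max(0, 0.821 + 0.202 − 1) = max(0, 0.023) = 0.023
(a ∧ a) ∧ (c ⊙ b) = min(0.311, 0.023) = 0.023
¬b ⊙ ((a ∧ a) ∧ (c ⊙ b)) = max(0, 0.798 + 0.023 − 1) = max(0, -0.179) = 0.000
(c ∧ c) ⊕ (¬b ⊙ ((a ∧ a) ∧ (c ⊙ b))) = min(1, 0.821 + 0.000) = min(1, 0.821) = 0.821
¬((a ∧ b) ⊙ b) ⊙ ((c ∧ c) ⊕ (¬b ⊙ ((a ∧ a) ∧ (c ⊙ b)))) = max(0, 1.000 + 0.821 − 1) = max(0, 0.821) = 0.821

0.821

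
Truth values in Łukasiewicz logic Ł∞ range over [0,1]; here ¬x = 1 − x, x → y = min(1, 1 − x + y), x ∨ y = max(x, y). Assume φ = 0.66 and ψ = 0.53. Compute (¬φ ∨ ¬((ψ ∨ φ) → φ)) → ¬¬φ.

1.00

¬φ = 1 − 0.66 = 0.34
ψ ∨ φ = max(0.53, 0.66) = 0.66
(ψ ∨ φ) → φ = min(1, 1 − 0.66 + 0.66) = min(1, 1.00) = 1.00
¬((ψ ∨ φ) → φ) = 1 − 1.00 = 0.00
¬φ ∨ ¬((ψ ∨ φ) → φ) = max(0.34, 0.00) = 0.34
¬¬φ = 1 − 0.34 = 0.66
(¬φ ∨ ¬((ψ ∨ φ) → φ)) → ¬¬φ = min(1, 1 − 0.34 + 0.66) = min(1, 1.32) = 1.00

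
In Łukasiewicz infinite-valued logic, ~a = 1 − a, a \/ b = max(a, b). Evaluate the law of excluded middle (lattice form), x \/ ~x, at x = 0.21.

~x = 1 − 0.21 = 0.79
x \/ ~x = max(0.21, 0.79) = 0.79
(The value 0.79 < 1 shows this instance is not satisfied; not a Ł∞-tautology — its value is max(a, 1−a).)

0.79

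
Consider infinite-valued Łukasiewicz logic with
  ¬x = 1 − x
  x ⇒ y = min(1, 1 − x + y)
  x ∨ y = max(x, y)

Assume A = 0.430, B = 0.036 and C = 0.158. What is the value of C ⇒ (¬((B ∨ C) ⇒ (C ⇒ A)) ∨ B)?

0.878

B ∨ C = max(0.036, 0.158) = 0.158
C ⇒ A = min(1, 1 − 0.158 + 0.430) = min(1, 1.272) = 1.000
(B ∨ C) ⇒ (C ⇒ A) = min(1, 1 − 0.158 + 1.000) = min(1, 1.842) = 1.000
¬((B ∨ C) ⇒ (C ⇒ A)) = 1 − 1.000 = 0.000
¬((B ∨ C) ⇒ (C ⇒ A)) ∨ B = max(0.000, 0.036) = 0.036
C ⇒ (¬((B ∨ C) ⇒ (C ⇒ A)) ∨ B) = min(1, 1 − 0.158 + 0.036) = min(1, 0.878) = 0.878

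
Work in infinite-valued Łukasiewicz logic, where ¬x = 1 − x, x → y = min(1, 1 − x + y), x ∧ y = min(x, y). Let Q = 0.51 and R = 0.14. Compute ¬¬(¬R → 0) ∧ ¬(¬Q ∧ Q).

¬R = 1 − 0.14 = 0.86
¬R → 0 = min(1, 1 − 0.86 + 0.00) = min(1, 0.14) = 0.14
¬(¬R → 0) = 1 − 0.14 = 0.86
¬¬(¬R → 0) = 1 − 0.86 = 0.14
¬Q = 1 − 0.51 = 0.49
¬Q ∧ Q = min(0.49, 0.51) = 0.49
¬(¬Q ∧ Q) = 1 − 0.49 = 0.51
¬¬(¬R → 0) ∧ ¬(¬Q ∧ Q) = min(0.14, 0.51) = 0.14

0.14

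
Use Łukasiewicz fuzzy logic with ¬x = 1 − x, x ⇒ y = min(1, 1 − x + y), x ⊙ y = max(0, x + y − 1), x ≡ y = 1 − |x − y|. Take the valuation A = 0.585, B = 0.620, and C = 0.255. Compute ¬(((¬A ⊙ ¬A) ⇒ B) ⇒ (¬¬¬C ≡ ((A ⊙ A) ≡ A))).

0.160

¬A = 1 − 0.585 = 0.415
¬A ⊙ ¬A = max(0, 0.415 + 0.415 − 1) = max(0, -0.170) = 0.000
(¬A ⊙ ¬A) ⇒ B = min(1, 1 − 0.000 + 0.620) = min(1, 1.620) = 1.000
¬C = 1 − 0.255 = 0.745
¬¬C = 1 − 0.745 = 0.255
¬¬¬C = 1 − 0.255 = 0.745
A ⊙ A = max(0, 0.585 + 0.585 − 1) = max(0, 0.170) = 0.170
(A ⊙ A) ≡ A = 1 − |0.170 − 0.585| = 1 − 0.415 = 0.585
¬¬¬C ≡ ((A ⊙ A) ≡ A) = 1 − |0.745 − 0.585| = 1 − 0.160 = 0.840
((¬A ⊙ ¬A) ⇒ B) ⇒ (¬¬¬C ≡ ((A ⊙ A) ≡ A)) = min(1, 1 − 1.000 + 0.840) = min(1, 0.840) = 0.840
¬(((¬A ⊙ ¬A) ⇒ B) ⇒ (¬¬¬C ≡ ((A ⊙ A) ≡ A))) = 1 − 0.840 = 0.160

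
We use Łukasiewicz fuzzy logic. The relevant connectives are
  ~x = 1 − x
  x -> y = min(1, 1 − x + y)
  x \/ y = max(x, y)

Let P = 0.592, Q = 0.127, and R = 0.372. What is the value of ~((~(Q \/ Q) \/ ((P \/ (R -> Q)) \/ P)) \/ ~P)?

Q \/ Q = max(0.127, 0.127) = 0.127
~(Q \/ Q) = 1 − 0.127 = 0.873
R -> Q = min(1, 1 − 0.372 + 0.127) = min(1, 0.755) = 0.755
P \/ (R -> Q) = max(0.592, 0.755) = 0.755
(P \/ (R -> Q)) \/ P = max(0.755, 0.592) = 0.755
~(Q \/ Q) \/ ((P \/ (R -> Q)) \/ P) = max(0.873, 0.755) = 0.873
~P = 1 − 0.592 = 0.408
(~(Q \/ Q) \/ ((P \/ (R -> Q)) \/ P)) \/ ~P = max(0.873, 0.408) = 0.873
~((~(Q \/ Q) \/ ((P \/ (R -> Q)) \/ P)) \/ ~P) = 1 − 0.873 = 0.127

0.127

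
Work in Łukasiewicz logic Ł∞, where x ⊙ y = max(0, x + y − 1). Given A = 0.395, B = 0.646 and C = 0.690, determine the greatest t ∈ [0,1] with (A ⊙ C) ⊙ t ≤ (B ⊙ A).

0.956

A ⊙ C = max(0, 0.395 + 0.690 − 1) = max(0, 0.085) = 0.085
So the left factor is A ⊙ C = 0.085.
B ⊙ A = max(0, 0.646 + 0.395 − 1) = max(0, 0.041) = 0.041
So the right-hand bound is B ⊙ A = 0.041.
The residuum of the Łukasiewicz t-norm gives the supremum: min(1, 1 − 0.085 + 0.041).
1 − 0.085 + 0.041 = 0.956, so t = min(1, 0.956) = 0.956.
Check: 0.085 ⊙ 0.956 = max(0, 0.041) = 0.041 ≤ 0.041.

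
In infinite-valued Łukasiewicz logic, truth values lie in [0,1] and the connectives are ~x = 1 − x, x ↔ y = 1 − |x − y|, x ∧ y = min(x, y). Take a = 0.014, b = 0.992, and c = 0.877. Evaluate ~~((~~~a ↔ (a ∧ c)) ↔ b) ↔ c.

0.159

~a = 1 − 0.014 = 0.986
~~a = 1 − 0.986 = 0.014
~~~a = 1 − 0.014 = 0.986
a ∧ c = min(0.014, 0.877) = 0.014
~~~a ↔ (a ∧ c) = 1 − |0.986 − 0.014| = 1 − 0.972 = 0.028
(~~~a ↔ (a ∧ c)) ↔ b = 1 − |0.028 − 0.992| = 1 − 0.964 = 0.036
~((~~~a ↔ (a ∧ c)) ↔ b) = 1 − 0.036 = 0.964
~~((~~~a ↔ (a ∧ c)) ↔ b) = 1 − 0.964 = 0.036
~~((~~~a ↔ (a ∧ c)) ↔ b) ↔ c = 1 − |0.036 − 0.877| = 1 − 0.841 = 0.159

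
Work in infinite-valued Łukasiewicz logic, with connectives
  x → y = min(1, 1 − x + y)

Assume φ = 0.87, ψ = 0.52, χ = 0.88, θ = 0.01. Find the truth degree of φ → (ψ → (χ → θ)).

0.74

χ → θ = min(1, 1 − 0.88 + 0.01) = min(1, 0.13) = 0.13
ψ → (χ → θ) = min(1, 1 − 0.52 + 0.13) = min(1, 0.61) = 0.61
φ → (ψ → (χ → θ)) = min(1, 1 − 0.87 + 0.61) = min(1, 0.74) = 0.74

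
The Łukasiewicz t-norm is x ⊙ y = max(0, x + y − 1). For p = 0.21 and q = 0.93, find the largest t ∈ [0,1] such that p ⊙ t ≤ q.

1.00

The residuum of the Łukasiewicz t-norm gives the supremum: min(1, 1 − 0.21 + 0.93).
1 − 0.21 + 0.93 = 1.72, so t = min(1, 1.72) = 1.00.
Check: 0.21 ⊙ 1.00 = max(0, 0.21) = 0.21 ≤ 0.93.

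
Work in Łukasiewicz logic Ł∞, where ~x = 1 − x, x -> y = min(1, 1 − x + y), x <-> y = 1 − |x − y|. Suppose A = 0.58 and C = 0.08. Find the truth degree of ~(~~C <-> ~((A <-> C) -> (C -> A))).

~C = 1 − 0.08 = 0.92
~~C = 1 − 0.92 = 0.08
A <-> C = 1 − |0.58 − 0.08| = 1 − 0.50 = 0.50
C -> A = min(1, 1 − 0.08 + 0.58) = min(1, 1.50) = 1.00
(A <-> C) -> (C -> A) = min(1, 1 − 0.50 + 1.00) = min(1, 1.50) = 1.00
~((A <-> C) -> (C -> A)) = 1 − 1.00 = 0.00
~~C <-> ~((A <-> C) -> (C -> A)) = 1 − |0.08 − 0.00| = 1 − 0.08 = 0.92
~(~~C <-> ~((A <-> C) -> (C -> A))) = 1 − 0.92 = 0.08

0.08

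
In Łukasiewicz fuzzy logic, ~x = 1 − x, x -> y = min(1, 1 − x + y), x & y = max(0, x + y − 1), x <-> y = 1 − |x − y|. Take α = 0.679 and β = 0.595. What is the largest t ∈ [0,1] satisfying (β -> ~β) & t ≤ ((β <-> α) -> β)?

~β = 1 − 0.595 = 0.405
β -> ~β = min(1, 1 − 0.595 + 0.405) = min(1, 0.810) = 0.810
So the left factor is β -> ~β = 0.810.
β <-> α = 1 − |0.595 − 0.679| = 1 − 0.084 = 0.916
(β <-> α) -> β = min(1, 1 − 0.916 + 0.595) = min(1, 0.679) = 0.679
So the right-hand bound is (β <-> α) -> β = 0.679.
The residuum of the Łukasiewicz t-norm gives the supremum: min(1, 1 − 0.810 + 0.679).
1 − 0.810 + 0.679 = 0.869, so t = min(1, 0.869) = 0.869.
Check: 0.810 & 0.869 = max(0, 0.679) = 0.679 ≤ 0.679.

0.869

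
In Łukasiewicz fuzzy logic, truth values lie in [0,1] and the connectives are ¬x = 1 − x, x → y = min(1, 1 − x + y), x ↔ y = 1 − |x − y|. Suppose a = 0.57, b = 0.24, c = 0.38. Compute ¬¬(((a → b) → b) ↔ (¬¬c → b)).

0.71

a → b = min(1, 1 − 0.57 + 0.24) = min(1, 0.67) = 0.67
(a → b) → b = min(1, 1 − 0.67 + 0.24) = min(1, 0.57) = 0.57
¬c = 1 − 0.38 = 0.62
¬¬c = 1 − 0.62 = 0.38
¬¬c → b = min(1, 1 − 0.38 + 0.24) = min(1, 0.86) = 0.86
((a → b) → b) ↔ (¬¬c → b) = 1 − |0.57 − 0.86| = 1 − 0.29 = 0.71
¬(((a → b) → b) ↔ (¬¬c → b)) = 1 − 0.71 = 0.29
¬¬(((a → b) → b) ↔ (¬¬c → b)) = 1 − 0.29 = 0.71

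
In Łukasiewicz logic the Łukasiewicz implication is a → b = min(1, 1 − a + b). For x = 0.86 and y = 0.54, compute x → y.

0.68

x → y = min(1, 1 − 0.86 + 0.54) = min(1, 0.68) = 0.68
For comparison, the Gödel implication (1 if a ≤ b else b) would give 0.54.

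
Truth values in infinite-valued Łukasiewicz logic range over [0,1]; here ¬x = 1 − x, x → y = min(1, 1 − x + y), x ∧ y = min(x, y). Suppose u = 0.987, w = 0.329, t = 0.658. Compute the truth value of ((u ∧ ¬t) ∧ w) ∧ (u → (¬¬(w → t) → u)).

0.329

¬t = 1 − 0.658 = 0.342
u ∧ ¬t = min(0.987, 0.342) = 0.342
(u ∧ ¬t) ∧ w = min(0.342, 0.329) = 0.329
w → t = min(1, 1 − 0.329 + 0.658) = min(1, 1.329) = 1.000
¬(w → t) = 1 − 1.000 = 0.000
¬¬(w → t) = 1 − 0.000 = 1.000
¬¬(w → t) → u = min(1, 1 − 1.000 + 0.987) = min(1, 0.987) = 0.987
u → (¬¬(w → t) → u) = min(1, 1 − 0.987 + 0.987) = min(1, 1.000) = 1.000
((u ∧ ¬t) ∧ w) ∧ (u → (¬¬(w → t) → u)) = min(0.329, 1.000) = 0.329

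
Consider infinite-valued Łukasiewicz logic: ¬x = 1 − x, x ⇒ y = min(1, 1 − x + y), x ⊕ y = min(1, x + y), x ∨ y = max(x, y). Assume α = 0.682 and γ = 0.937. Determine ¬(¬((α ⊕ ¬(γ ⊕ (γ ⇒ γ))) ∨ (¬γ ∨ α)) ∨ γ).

γ ⇒ γ = min(1, 1 − 0.937 + 0.937) = min(1, 1.000) = 1.000
γ ⊕ (γ ⇒ γ) = min(1, 0.937 + 1.000) = min(1, 1.937) = 1.000
¬(γ ⊕ (γ ⇒ γ)) = 1 − 1.000 = 0.000
α ⊕ ¬(γ ⊕ (γ ⇒ γ)) = min(1, 0.682 + 0.000) = min(1, 0.682) = 0.682
¬γ = 1 − 0.937 = 0.063
¬γ ∨ α = max(0.063, 0.682) = 0.682
(α ⊕ ¬(γ ⊕ (γ ⇒ γ))) ∨ (¬γ ∨ α) = max(0.682, 0.682) = 0.682
¬((α ⊕ ¬(γ ⊕ (γ ⇒ γ))) ∨ (¬γ ∨ α)) = 1 − 0.682 = 0.318
¬((α ⊕ ¬(γ ⊕ (γ ⇒ γ))) ∨ (¬γ ∨ α)) ∨ γ = max(0.318, 0.937) = 0.937
¬(¬((α ⊕ ¬(γ ⊕ (γ ⇒ γ))) ∨ (¬γ ∨ α)) ∨ γ) = 1 − 0.937 = 0.063

0.063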